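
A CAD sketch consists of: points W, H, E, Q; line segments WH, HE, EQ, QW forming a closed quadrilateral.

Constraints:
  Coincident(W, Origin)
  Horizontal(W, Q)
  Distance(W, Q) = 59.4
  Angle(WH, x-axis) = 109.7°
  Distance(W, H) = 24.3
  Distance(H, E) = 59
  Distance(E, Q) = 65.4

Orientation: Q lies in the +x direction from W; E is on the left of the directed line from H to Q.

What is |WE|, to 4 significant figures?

71.38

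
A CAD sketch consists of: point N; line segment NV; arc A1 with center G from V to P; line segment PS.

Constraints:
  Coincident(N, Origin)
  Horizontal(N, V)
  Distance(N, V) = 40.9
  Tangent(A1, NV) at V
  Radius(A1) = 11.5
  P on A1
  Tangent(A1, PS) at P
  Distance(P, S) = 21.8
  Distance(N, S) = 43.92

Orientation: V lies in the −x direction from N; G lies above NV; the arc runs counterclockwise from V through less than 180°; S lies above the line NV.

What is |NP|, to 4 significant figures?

31.48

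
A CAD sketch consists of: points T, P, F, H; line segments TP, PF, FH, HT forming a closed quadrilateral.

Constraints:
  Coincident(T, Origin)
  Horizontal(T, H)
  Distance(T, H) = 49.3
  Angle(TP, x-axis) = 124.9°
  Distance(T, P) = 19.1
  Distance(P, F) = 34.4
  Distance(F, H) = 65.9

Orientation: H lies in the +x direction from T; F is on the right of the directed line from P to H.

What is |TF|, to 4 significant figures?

23.24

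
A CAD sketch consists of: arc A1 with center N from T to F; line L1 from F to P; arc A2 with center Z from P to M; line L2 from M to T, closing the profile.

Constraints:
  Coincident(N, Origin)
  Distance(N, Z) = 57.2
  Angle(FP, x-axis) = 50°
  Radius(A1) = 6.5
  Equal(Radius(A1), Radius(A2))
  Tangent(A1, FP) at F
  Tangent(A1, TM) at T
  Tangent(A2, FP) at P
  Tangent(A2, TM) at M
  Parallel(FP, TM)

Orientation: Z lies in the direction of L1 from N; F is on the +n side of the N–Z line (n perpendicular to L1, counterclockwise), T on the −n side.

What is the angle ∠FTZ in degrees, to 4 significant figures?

83.52°

The slot axis is L1's direction at 50.0°, so u = (cos 50.0°, sin 50.0°) = (0.6428, 0.7660) and n = (−sin 50.0°, cos 50.0°) = (-0.7660, 0.6428). N is at the origin and Z lies 57.2 along u from N, so Z = 57.2·u = (36.77, 43.82). Tangency of A1 to both parallel lines with radius 6.5 puts F and T at N ± 6.5·n: F = (-4.979, 4.178), T = (4.979, -4.178). Then cos ∠FTZ = TF·TZ / (|TF||TZ|), giving 83.52°.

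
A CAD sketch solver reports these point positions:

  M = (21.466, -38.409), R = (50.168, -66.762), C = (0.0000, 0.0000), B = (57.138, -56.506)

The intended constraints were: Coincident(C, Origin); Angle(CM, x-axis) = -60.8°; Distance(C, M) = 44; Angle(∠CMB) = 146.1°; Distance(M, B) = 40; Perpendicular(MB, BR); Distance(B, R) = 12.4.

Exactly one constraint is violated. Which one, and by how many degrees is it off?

Perpendicular(MB, BR) — off by 7.30°.

C = (0.00, 0.00) ✓; CM at -60.80° ✓; |CM| = 44.00 ✓; ∠CMB = 146.1° ✓; |MB| = 40.00 ✓; ∠(MB, BR) = 97.30° ✗; |BR| = 12.40 ✓.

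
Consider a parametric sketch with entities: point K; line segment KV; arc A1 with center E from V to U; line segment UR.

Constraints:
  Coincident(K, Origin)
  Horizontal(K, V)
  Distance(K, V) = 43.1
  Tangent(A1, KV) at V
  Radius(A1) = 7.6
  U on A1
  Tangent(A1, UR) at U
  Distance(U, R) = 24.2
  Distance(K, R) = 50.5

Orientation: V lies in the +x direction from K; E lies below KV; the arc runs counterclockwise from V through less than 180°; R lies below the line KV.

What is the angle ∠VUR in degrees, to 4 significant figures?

131.4°

K is at the origin; KV is horizontal with |KV| = 43.1 and V on the +x side, so V = (43.10, 0.000). A1 meets KV tangentially, so EV is at right angles to KV, so E = V + (0, -7.6) = (43.10, -7.600). Since EU ⟂ UR (tangency), |ER| = √(7.6² + 24.2²) = 25.37 regardless of where U sits on A1. So R lies on both circle(K, 50.5) and circle(E, 25.37); the below-KV intersection is R = (38.60, -32.56). U is the foot of the tangent from R: U = (35.56, -8.554).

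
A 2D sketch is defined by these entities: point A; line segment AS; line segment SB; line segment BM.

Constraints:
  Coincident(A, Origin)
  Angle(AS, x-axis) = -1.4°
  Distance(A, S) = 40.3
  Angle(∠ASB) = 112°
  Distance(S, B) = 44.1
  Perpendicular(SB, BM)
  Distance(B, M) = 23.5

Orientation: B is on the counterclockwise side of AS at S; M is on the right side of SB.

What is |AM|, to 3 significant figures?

84.9

∠ASB = 112.0°, so SB runs at -1.4° + (180° − 112.0°) = 66.6° from the x-axis; with |SB| = 44.1, B = S + 44.1·(cos 66.6°, sin 66.6°) = (57.8, 39.5). SB is perpendicular to BM; with |BM| = 23.5 on the right of SB, M = B + 23.5·(0.918, -0.397) = (79.4, 30.2). Then |AM| = |M − A| = 84.9.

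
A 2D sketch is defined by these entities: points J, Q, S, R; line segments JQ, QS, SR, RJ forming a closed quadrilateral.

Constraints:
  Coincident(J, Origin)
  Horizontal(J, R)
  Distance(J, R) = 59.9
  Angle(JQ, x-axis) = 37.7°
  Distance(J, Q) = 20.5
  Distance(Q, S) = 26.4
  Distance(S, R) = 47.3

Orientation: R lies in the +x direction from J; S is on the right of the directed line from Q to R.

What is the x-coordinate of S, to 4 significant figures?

14.66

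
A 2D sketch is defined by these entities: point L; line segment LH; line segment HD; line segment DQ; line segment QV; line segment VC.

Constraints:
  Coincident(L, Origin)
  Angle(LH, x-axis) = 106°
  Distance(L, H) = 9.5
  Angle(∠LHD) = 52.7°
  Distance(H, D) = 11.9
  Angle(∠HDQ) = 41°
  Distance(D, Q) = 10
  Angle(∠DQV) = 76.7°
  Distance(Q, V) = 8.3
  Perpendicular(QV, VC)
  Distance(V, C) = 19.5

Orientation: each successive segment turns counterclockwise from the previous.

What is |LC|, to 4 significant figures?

21.15

∠DQV = 76.7° gives QV at 115.6° from the x-axis; with |QV| = 8.3, V = (-3.546, 9.206). The perpendicularity gives VC at right angles to QV, so VC runs at -154.4°; with |VC| = 19.5, C = (-21.13, 0.7807). Then |LC| = |C − L| = 21.15.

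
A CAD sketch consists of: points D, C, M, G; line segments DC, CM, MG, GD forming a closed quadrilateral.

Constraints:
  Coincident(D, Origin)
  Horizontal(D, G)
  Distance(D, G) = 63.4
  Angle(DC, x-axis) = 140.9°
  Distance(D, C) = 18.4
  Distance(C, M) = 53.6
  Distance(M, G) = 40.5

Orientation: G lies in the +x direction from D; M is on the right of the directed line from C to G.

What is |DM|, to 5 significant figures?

35.219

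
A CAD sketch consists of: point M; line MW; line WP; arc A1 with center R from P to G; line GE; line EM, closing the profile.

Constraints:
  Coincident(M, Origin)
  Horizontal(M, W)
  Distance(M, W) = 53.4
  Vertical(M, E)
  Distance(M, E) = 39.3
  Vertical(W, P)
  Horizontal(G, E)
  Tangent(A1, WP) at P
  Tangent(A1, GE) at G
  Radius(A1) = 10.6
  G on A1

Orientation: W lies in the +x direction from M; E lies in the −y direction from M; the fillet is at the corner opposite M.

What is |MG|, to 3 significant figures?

58.1

M is at the origin; MW is horizontal with |MW| = 53.4 and W on the +x side, so W = (53.4, 0.00). M and E share the same x with |ME| = 39.3 and E on the −y side, so E = (0.00, -39.3). The virtual corner opposite M is at (53.4, -39.3). Tangency of A1 to WP means the radius RP is perpendicular to WP and since A1 is tangent to GE there, RG ⟂ GE, with radius 10.6, so the center R sits 10.6 in from both sides at R = (42.8, -28.7). That places the tangent points at P = (53.4, -28.7) on WP and G = (42.8, -39.3) on GE. Then |MG| = |G − M| = 58.1.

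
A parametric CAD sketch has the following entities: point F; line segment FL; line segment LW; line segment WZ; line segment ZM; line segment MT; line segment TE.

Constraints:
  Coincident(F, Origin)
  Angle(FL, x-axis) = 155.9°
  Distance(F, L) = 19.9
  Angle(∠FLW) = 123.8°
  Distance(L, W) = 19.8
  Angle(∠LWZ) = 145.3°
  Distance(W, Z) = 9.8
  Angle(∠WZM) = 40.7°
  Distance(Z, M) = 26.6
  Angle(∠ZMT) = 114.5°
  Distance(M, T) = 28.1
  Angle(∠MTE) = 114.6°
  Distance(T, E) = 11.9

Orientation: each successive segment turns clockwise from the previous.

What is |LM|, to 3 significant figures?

8.48

F is at the origin; FL runs at 155.9° with length 19.9, so L = (-18.2, 8.13). ∠FLW = 123.8° gives LW at 99.7° from the x-axis; with |LW| = 19.8, W = (-21.5, 27.6). ∠LWZ = 145.3° gives WZ at 65.0° from the x-axis; with |WZ| = 9.8, Z = (-17.4, 36.5). ∠WZM = 40.7° gives ZM at -74.3° from the x-axis; with |ZM| = 26.6, M = (-10.2, 10.9). Then |LM| = |M − L| = 8.48.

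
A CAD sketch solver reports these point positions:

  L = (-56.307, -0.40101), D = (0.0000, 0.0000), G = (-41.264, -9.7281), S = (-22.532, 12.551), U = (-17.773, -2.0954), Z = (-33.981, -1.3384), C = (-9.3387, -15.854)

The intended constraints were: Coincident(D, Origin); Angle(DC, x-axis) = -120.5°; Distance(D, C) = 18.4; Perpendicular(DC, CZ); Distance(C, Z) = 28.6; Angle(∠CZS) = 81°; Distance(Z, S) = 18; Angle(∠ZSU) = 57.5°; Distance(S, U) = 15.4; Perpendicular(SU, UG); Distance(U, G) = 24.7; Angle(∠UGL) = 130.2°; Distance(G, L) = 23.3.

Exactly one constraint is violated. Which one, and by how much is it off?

Distance(G, L) = 23.3 — off by 5.60.

D = (0.00, 0.00) ✓; DC at -120.5° ✓; |DC| = 18.40 ✓; ∠(DC, CZ) = 90.00° ✓; |CZ| = 28.60 ✓; ∠CZS = 81.00° ✓; |ZS| = 18.00 ✓; ∠ZSU = 57.50° ✓; |SU| = 15.40 ✓; ∠(SU, UG) = 90.00° ✓; |UG| = 24.70 ✓; ∠UGL = 130.2° ✓; |GL| = 17.70 ✗.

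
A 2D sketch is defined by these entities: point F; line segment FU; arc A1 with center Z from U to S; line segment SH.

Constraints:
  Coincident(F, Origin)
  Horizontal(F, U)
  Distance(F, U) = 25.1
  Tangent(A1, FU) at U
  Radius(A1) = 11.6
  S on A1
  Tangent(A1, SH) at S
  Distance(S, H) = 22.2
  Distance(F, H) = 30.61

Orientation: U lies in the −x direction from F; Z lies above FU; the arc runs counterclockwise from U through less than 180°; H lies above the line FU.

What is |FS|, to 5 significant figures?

16.264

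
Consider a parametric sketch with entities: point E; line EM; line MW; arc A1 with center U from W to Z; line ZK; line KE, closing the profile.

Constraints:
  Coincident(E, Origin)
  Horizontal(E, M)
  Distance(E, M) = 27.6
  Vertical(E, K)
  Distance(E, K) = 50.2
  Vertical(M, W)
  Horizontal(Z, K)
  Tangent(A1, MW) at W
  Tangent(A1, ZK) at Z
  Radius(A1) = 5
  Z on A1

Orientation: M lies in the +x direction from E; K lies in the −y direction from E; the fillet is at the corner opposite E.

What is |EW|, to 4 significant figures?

52.96

E is at the origin; EM is horizontal with |EM| = 27.6 and M on the +x side, so M = (27.60, 0.000). E and K share the same x with |EK| = 50.2 and K on the −y side, so K = (0.000, -50.20). The virtual corner opposite E is at (27.60, -50.20). Tangency of A1 to MW means the radius UW is perpendicular to MW and the tangent condition forces UZ to be normal to ZK, with radius 5.0, so the center U sits 5.0 in from both sides at U = (22.60, -45.20). That places the tangent points at W = (27.60, -45.20) on MW and Z = (22.60, -50.20) on ZK. Then |EW| = |W − E| = 52.96.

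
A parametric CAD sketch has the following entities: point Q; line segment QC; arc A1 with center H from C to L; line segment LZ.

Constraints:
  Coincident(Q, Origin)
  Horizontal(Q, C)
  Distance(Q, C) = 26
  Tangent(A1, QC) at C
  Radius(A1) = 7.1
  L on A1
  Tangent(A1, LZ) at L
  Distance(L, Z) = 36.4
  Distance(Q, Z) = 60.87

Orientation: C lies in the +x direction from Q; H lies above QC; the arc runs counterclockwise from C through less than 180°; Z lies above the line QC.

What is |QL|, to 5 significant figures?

32.557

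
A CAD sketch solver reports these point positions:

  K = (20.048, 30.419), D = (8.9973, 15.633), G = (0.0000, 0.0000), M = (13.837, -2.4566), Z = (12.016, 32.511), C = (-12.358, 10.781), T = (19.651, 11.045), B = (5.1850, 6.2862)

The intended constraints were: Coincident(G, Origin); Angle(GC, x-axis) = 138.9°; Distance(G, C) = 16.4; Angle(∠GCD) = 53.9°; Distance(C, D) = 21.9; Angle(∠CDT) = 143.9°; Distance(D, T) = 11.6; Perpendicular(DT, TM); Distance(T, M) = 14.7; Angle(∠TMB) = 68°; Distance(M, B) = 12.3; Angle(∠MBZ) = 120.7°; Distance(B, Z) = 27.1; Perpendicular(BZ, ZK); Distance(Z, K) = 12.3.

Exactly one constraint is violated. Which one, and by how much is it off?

Distance(Z, K) = 12.3 — off by 4.00.

G = (0.00, 0.00) ✓; GC at 138.9° ✓; |GC| = 16.40 ✓; ∠GCD = 53.90° ✓; |CD| = 21.90 ✓; ∠CDT = 143.9° ✓; |DT| = 11.60 ✓; ∠(DT, TM) = 90.00° ✓; |TM| = 14.70 ✓; ∠TMB = 68.00° ✓; |MB| = 12.30 ✓; ∠MBZ = 120.7° ✓; |BZ| = 27.10 ✓; ∠(BZ, ZK) = 90.00° ✓; |ZK| = 8.300 ✗.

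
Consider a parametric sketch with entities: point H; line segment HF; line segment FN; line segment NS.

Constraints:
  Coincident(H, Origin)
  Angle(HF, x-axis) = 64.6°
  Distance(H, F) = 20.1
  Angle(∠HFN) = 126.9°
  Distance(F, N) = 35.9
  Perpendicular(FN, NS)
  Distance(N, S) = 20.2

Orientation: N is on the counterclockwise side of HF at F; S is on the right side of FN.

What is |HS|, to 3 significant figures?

60.1

H is at the origin; HF runs at 64.6° with length 20.1, so F = 20.1·(cos 64.6°, sin 64.6°) = (8.62, 18.2). ∠HFN = 126.9°, so FN runs at 64.6° + (180° − 126.9°) = 118° from the x-axis; with |FN| = 35.9, N = F + 35.9·(cos 118°, sin 118°) = (-8.07, 49.9). The perpendicularity gives NS at right angles to FN; with |NS| = 20.2 on the right of FN, S = N + 20.2·(0.885, 0.465) = (9.82, 59.3). Then |HS| = |S − H| = 60.1.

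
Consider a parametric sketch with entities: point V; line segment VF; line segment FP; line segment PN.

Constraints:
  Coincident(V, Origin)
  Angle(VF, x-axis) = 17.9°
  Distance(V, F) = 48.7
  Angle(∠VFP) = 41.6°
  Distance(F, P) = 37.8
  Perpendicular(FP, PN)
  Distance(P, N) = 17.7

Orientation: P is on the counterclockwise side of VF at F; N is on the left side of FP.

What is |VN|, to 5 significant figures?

14.698

∠VFP = 41.6°, so FP runs at 17.9° + (180° − 41.6°) = 156.30° from the x-axis; with |FP| = 37.8, P = F + 37.8·(cos 156.30°, sin 156.30°) = (11.731, 30.162). FP is perpendicular to PN; with |PN| = 17.7 on the left of FP, N = P + 17.7·(-0.40195, -0.91566) = (4.6161, 13.955). Then |VN| = |N − V| = 14.698.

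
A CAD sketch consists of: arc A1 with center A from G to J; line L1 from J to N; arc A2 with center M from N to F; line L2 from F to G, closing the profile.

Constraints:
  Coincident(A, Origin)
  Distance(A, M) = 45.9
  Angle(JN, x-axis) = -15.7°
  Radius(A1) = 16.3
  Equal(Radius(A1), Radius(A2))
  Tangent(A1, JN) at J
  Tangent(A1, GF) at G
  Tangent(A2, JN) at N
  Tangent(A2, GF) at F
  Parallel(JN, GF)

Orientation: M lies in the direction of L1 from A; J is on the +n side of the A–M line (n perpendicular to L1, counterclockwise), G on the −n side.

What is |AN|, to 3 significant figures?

48.7

The slot axis is L1's direction at -15.7°, so u = (cos -15.7°, sin -15.7°) = (0.963, -0.271) and n = (−sin -15.7°, cos -15.7°) = (0.271, 0.963). A is at the origin and M lies 45.9 along u from A, so M = 45.9·u = (44.2, -12.4). Tangency of A1 to both parallel lines with radius 16.3 puts J and G at A ± 16.3·n: J = (4.41, 15.7), G = (-4.41, -15.7). Equal radii place N and F the same way about M: N = M + 16.3·n = (48.6, 3.27), F = M − 16.3·n = (39.8, -28.1). Then |AN| = |N − A| = 48.7.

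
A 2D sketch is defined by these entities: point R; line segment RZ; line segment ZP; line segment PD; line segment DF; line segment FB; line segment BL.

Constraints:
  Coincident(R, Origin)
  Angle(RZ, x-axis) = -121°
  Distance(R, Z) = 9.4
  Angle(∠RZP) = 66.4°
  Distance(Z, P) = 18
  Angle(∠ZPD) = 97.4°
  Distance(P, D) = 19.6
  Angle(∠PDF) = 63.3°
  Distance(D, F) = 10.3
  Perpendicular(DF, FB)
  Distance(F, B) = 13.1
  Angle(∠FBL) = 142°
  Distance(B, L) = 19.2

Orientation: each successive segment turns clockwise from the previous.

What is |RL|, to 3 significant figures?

31.5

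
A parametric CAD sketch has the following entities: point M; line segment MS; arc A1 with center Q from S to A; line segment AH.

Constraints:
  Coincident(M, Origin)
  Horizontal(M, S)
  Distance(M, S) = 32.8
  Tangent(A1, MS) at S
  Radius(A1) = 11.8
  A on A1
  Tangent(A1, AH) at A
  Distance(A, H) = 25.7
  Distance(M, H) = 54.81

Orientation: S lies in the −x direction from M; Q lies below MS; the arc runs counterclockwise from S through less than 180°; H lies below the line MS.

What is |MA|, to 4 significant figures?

46.62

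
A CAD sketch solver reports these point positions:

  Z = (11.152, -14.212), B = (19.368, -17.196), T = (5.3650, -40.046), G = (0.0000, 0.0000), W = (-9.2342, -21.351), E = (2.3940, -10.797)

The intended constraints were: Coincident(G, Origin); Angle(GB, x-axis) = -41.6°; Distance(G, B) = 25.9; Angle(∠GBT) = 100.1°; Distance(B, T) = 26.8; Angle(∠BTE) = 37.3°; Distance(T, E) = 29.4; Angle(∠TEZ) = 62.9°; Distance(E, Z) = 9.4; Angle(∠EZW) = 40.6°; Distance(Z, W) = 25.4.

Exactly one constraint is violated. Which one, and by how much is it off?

Distance(Z, W) = 25.4 — off by 3.80.

G = (0.00, 0.00) ✓; GB at -41.60° ✓; |GB| = 25.90 ✓; ∠GBT = 100.1° ✓; |BT| = 26.80 ✓; ∠BTE = 37.30° ✓; |TE| = 29.40 ✓; ∠TEZ = 62.90° ✓; |EZ| = 9.400 ✓; ∠EZW = 40.60° ✓; |ZW| = 21.60 ✗.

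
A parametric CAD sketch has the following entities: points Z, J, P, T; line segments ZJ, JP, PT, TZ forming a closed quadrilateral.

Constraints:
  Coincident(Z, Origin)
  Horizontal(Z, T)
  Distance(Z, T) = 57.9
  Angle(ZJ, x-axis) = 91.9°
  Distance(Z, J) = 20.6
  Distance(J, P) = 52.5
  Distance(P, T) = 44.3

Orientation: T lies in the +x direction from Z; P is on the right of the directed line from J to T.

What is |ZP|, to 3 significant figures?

34.8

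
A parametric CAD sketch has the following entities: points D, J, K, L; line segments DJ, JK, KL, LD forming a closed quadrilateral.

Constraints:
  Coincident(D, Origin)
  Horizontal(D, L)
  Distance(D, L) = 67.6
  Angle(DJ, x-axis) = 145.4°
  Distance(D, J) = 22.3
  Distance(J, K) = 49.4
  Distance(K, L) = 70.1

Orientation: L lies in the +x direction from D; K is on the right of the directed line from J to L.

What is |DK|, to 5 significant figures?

31.369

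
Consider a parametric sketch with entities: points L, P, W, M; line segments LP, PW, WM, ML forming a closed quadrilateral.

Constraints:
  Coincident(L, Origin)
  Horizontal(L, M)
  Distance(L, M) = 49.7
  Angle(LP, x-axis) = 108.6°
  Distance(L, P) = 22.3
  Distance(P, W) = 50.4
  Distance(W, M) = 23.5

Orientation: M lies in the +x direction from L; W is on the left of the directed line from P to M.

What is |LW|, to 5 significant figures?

48.814

Checks: |PW| = 50.40 ✓; |WM| = 23.50 ✓.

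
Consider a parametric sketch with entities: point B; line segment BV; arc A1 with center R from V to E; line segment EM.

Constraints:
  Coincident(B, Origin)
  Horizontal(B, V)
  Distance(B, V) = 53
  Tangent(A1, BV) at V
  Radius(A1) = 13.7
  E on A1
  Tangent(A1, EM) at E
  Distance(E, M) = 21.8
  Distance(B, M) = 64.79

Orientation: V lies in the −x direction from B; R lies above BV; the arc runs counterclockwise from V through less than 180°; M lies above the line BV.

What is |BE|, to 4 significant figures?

45.72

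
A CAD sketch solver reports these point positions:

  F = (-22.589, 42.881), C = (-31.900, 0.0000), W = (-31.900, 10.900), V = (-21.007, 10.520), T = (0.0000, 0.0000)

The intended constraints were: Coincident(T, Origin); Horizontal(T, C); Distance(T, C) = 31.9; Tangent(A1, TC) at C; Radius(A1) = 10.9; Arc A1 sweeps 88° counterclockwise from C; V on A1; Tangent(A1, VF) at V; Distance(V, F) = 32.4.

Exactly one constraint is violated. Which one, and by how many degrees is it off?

Tangent(A1, VF) at V — off by 4.80°.

T = (0.00, 0.00) ✓; T.y = 0.00, C.y = 0.00 ✓; |TC| = 31.90 ✓; ∠(WC, CT) = 90.00° ✓; |WC| = 10.90 ✓; bearing(W→V) − bearing(W→C) = 88.00° ✓; |WV| = 10.90 ✓; ∠(WV, VF) = 85.20° ✗; |VF| = 32.40 ✓.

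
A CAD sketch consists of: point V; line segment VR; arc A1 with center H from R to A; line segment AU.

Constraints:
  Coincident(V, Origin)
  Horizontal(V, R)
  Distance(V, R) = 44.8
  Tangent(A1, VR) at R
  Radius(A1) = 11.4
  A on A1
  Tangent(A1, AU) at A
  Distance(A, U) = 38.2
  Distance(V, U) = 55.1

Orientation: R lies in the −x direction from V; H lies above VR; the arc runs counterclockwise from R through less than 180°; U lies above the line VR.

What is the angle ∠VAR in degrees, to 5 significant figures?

123.05°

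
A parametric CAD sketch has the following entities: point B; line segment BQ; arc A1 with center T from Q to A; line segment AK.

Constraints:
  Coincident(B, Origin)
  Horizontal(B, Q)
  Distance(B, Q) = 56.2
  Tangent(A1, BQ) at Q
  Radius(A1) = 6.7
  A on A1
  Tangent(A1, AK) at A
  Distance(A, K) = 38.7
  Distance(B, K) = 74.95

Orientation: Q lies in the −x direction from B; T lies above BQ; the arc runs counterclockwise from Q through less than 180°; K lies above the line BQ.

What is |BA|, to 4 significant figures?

50.41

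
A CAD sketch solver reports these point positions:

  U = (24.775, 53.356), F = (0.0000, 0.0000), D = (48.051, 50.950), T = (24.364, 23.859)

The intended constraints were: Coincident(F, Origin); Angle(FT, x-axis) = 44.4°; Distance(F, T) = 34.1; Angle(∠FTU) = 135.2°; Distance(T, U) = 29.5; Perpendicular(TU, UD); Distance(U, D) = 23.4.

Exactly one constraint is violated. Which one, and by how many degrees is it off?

Perpendicular(TU, UD) — off by 5.10°.

F = (0.00, 0.00) ✓; FT at 44.40° ✓; |FT| = 34.10 ✓; ∠FTU = 135.2° ✓; |TU| = 29.50 ✓; ∠(TU, UD) = 95.10° ✗; |UD| = 23.40 ✓.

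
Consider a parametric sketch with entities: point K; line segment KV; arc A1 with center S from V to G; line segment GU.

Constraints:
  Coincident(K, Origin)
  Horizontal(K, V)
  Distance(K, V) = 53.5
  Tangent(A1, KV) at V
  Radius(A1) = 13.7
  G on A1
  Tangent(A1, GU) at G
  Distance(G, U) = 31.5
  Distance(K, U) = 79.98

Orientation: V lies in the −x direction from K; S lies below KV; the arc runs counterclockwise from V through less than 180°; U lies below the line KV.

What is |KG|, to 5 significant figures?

68.712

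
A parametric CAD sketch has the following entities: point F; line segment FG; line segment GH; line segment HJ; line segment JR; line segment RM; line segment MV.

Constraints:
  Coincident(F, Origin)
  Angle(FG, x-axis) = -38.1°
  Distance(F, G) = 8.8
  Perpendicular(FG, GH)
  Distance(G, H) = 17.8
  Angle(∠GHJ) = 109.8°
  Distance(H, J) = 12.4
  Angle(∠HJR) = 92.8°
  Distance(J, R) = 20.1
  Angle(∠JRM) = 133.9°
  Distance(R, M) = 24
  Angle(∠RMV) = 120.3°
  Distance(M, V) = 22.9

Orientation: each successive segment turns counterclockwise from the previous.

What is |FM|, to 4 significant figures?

18.59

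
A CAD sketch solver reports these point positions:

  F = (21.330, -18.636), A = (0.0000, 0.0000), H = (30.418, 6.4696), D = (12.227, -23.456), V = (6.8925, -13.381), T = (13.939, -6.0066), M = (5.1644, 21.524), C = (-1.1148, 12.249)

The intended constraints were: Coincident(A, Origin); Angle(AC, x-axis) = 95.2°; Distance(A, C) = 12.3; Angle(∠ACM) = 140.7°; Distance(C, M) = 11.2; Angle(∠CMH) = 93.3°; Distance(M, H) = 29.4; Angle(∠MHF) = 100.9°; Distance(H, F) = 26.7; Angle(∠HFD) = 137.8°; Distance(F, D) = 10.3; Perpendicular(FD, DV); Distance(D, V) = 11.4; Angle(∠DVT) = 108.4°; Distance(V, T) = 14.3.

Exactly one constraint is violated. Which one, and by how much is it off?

Distance(V, T) = 14.3 — off by 4.10.

A = (0.00, 0.00) ✓; AC at 95.20° ✓; |AC| = 12.30 ✓; ∠ACM = 140.7° ✓; |CM| = 11.20 ✓; ∠CMH = 93.30° ✓; |MH| = 29.40 ✓; ∠MHF = 100.9° ✓; |HF| = 26.70 ✓; ∠HFD = 137.8° ✓; |FD| = 10.30 ✓; ∠(FD, DV) = 90.00° ✓; |DV| = 11.40 ✓; ∠DVT = 108.4° ✓; |VT| = 10.20 ✗.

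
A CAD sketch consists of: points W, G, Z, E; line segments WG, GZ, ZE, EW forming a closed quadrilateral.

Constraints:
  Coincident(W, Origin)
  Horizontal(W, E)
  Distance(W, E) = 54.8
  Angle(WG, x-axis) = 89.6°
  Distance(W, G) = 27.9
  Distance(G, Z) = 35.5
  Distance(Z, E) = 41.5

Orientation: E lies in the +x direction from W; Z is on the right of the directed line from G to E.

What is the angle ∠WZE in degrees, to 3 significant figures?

153°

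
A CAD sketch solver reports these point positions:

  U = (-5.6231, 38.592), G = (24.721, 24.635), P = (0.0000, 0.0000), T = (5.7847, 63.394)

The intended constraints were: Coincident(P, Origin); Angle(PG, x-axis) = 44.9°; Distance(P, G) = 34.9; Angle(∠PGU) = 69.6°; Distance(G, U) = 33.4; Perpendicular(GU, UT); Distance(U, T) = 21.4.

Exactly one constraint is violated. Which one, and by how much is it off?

Distance(U, T) = 21.4 — off by 5.90.

P = (0.00, 0.00) ✓; PG at 44.90° ✓; |PG| = 34.90 ✓; ∠PGU = 69.60° ✓; |GU| = 33.40 ✓; ∠(GU, UT) = 90.00° ✓; |UT| = 27.30 ✗.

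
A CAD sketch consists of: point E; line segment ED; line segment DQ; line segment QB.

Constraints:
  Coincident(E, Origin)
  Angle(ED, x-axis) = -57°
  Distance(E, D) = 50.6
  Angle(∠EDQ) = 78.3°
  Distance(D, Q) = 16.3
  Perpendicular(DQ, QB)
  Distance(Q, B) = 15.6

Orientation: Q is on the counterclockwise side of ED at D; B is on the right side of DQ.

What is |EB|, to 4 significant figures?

65.43

E is at the origin; ED runs at -57.0° with length 50.6, so D = 50.6·(cos -57.0°, sin -57.0°) = (27.56, -42.44). ∠EDQ = 78.3°, so DQ runs at -57.0° + (180° − 78.3°) = 44.70° from the x-axis; with |DQ| = 16.3, Q = D + 16.3·(cos 44.70°, sin 44.70°) = (39.14, -30.97). The perpendicularity gives QB at right angles to DQ; with |QB| = 15.6 on the right of DQ, B = Q + 15.6·(0.7034, -0.7108) = (50.12, -42.06). Then |EB| = |B − E| = 65.43.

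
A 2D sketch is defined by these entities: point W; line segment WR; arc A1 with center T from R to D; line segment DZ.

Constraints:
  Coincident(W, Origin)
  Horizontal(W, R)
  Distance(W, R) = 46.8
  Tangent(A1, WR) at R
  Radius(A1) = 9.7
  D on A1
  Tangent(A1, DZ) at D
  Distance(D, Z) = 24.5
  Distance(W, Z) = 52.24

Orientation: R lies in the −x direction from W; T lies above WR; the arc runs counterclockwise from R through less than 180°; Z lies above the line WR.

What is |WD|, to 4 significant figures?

38.56

Checks: |WR| = 46.80 ✓; |TD| = 9.700 ✓; ∠(TD, DZ) = 90.00° ✓; |DZ| = 24.50 ✓; |WZ| = 52.24 ✓.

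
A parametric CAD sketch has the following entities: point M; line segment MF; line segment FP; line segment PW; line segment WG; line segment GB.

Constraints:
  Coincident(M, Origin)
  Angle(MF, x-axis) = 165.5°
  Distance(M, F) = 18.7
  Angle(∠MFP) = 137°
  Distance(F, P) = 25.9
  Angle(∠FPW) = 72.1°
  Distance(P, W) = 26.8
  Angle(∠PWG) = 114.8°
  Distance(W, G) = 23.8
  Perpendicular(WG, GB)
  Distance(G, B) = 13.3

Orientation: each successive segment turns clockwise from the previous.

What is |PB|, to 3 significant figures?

36.7

∠PWG = 114.8° gives WG at -50.6° from the x-axis; with |WG| = 23.8, G = (9.02, 14.9). WG is perpendicular to GB, so GB runs at -141°; with |GB| = 13.3, B = (-1.26, 6.45). Then |PB| = |B − P| = 36.7.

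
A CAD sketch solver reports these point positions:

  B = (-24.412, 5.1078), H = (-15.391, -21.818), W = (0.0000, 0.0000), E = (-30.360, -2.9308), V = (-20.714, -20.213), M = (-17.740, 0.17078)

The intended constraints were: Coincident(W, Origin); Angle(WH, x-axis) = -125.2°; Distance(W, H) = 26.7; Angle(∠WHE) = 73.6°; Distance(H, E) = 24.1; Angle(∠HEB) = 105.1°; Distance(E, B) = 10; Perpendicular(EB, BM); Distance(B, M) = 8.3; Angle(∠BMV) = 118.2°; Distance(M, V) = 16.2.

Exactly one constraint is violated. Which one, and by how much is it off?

Distance(M, V) = 16.2 — off by 4.40.

W = (0.00, 0.00) ✓; WH at -125.2° ✓; |WH| = 26.70 ✓; ∠WHE = 73.60° ✓; |HE| = 24.10 ✓; ∠HEB = 105.1° ✓; |EB| = 10.00 ✓; ∠(EB, BM) = 90.00° ✓; |BM| = 8.300 ✓; ∠BMV = 118.2° ✓; |MV| = 20.60 ✗.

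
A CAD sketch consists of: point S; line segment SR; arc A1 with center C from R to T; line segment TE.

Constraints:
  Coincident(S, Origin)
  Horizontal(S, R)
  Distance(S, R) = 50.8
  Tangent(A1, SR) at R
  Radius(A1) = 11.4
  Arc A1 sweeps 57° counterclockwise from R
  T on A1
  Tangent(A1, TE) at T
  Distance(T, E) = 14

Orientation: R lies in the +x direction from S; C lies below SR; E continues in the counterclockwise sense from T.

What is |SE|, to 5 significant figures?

37.638

S is at the origin; SR is horizontal with |SR| = 50.8 and R on the +x side, so R = (50.800, 0.0000). The tangent condition forces CR to be normal to SR, so C = R + (0, -11.4) = (50.800, -11.400). On A1, R sits at bearing 90° from C; a 57° counterclockwise sweep puts T at bearing 147°, so T = C + 11.4·(cos 147°, sin 147°) = (41.239, -5.1911). Since A1 is tangent to TE there, CT ⟂ TE, so TE runs along (−sin 147°, cos 147°); with |TE| = 14.0, E = (33.614, -16.933). Then |SE| = |E − S| = 37.638.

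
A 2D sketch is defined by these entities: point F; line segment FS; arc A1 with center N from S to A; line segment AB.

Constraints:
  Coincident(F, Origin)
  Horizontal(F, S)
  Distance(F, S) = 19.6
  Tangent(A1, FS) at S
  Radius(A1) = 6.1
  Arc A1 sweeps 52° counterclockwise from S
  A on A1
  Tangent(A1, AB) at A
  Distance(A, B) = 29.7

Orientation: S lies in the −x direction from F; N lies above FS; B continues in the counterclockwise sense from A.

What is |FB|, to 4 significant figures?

25.98

On A1, S sits at bearing -90° from N; a 52° counterclockwise sweep puts A at bearing -38°, so A = N + 6.1·(cos -38°, sin -38°) = (-14.79, 2.344). Tangency of A1 to AB means the radius NA is perpendicular to AB, so AB runs along (−sin -38°, cos -38°); with |AB| = 29.7, B = (3.492, 25.75). Then |FB| = |B − F| = 25.98.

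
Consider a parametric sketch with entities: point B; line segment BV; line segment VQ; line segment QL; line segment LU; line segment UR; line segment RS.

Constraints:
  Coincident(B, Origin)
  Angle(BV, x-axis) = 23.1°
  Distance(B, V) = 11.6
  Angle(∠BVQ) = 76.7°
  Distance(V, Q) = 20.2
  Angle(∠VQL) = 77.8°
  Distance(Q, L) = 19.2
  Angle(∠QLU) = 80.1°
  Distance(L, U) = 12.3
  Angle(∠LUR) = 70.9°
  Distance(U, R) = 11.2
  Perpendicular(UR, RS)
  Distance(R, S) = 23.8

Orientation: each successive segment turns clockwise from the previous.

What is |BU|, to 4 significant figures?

3.527

B is at the origin; BV runs at 23.1° with length 11.6, so V = (10.67, 4.551). ∠BVQ = 76.7° gives VQ at -80.20° from the x-axis; with |VQ| = 20.2, Q = (14.11, -15.35). ∠VQL = 77.8° gives QL at 177.6° from the x-axis; with |QL| = 19.2, L = (-5.075, -14.55). ∠QLU = 80.1° gives LU at 77.70° from the x-axis; with |LU| = 12.3, U = (-2.455, -2.532). Then |BU| = |U − B| = 3.527.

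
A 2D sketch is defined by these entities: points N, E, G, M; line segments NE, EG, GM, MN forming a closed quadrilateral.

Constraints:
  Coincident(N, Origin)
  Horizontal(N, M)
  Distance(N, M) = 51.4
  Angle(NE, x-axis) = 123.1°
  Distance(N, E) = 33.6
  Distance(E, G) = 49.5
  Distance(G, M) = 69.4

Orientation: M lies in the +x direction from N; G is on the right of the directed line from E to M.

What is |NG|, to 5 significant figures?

25.798

N is at the origin; N and M share the same y with |NM| = 51.4 and M in +x, so M = (51.4, 0). NE runs at 123.1° with |NE| = 33.6, so E = (-18.349, 28.147). G is determined by |EG| = 49.5 and |GM| = 69.4 together: it lies at the intersection of circle(E, 49.5) and circle(M, 69.4). With |EM| = 75.214, the foot of the radical line on EM is 21.878 from E and the perpendicular offset is √(49.5² − 21.878²) = 44.403. Taking the right-of-EM solution: G = (-14.677, -21.216).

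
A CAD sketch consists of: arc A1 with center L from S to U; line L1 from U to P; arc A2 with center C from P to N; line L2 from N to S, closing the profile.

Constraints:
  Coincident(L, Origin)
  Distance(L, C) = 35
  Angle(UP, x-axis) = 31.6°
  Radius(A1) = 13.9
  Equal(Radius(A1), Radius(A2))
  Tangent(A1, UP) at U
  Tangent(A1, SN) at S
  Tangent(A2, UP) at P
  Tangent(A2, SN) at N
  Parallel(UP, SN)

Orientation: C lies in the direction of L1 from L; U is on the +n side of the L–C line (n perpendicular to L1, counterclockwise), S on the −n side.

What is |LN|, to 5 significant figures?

37.659

The slot axis is L1's direction at 31.6°, so u = (cos 31.6°, sin 31.6°) = (0.85173, 0.52399) and n = (−sin 31.6°, cos 31.6°) = (-0.52399, 0.85173). L is at the origin and C lies 35.0 along u from L, so C = 35.0·u = (29.810, 18.340). Tangency of A1 to both parallel lines with radius 13.9 puts U and S at L ± 13.9·n: U = (-7.2834, 11.839), S = (7.2834, -11.839). Equal radii place P and N the same way about C: P = C + 13.9·n = (22.527, 30.179), N = C − 13.9·n = (37.094, 6.5005). Then |LN| = |N − L| = 37.659.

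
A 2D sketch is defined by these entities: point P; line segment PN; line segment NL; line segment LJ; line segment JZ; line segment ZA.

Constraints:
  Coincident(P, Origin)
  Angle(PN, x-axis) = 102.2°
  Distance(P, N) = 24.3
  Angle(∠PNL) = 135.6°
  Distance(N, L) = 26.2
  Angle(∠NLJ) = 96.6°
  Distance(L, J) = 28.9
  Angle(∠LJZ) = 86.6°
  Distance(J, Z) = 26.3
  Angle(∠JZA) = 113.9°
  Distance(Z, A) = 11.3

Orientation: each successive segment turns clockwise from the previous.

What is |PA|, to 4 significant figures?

15.79

P is at the origin; PN runs at 102.2° with length 24.3, so N = (-5.135, 23.75). ∠PNL = 135.6° gives NL at 57.80° from the x-axis; with |NL| = 26.2, L = (8.826, 45.92). ∠NLJ = 96.6° gives LJ at -25.60° from the x-axis; with |LJ| = 28.9, J = (34.89, 33.43). ∠LJZ = 86.6° gives JZ at -119.0° from the x-axis; with |JZ| = 26.3, Z = (22.14, 10.43). ∠JZA = 113.9° gives ZA at 174.9° from the x-axis; with |ZA| = 11.3, A = (10.88, 11.44). Then |PA| = |A − P| = 15.79.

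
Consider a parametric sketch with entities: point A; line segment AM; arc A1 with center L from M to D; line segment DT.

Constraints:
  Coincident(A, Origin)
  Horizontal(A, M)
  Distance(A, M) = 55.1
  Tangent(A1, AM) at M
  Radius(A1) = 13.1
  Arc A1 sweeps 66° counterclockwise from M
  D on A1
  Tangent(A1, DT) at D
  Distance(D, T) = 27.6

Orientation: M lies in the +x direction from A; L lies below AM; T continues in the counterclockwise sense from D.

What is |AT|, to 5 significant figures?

45.892

A is at the origin; AM is horizontal with |AM| = 55.1 and M on the +x side, so M = (55.100, 0.0000). The tangent condition forces LM to be normal to AM, so L = M + (0, -13.1) = (55.100, -13.100). On A1, M sits at bearing 90° from L; a 66° counterclockwise sweep puts D at bearing 156°, so D = L + 13.1·(cos 156°, sin 156°) = (43.133, -7.7717). The tangent condition forces LD to be normal to DT, so DT runs along (−sin 156°, cos 156°); with |DT| = 27.6, T = (31.907, -32.986). Then |AT| = |T − A| = 45.892.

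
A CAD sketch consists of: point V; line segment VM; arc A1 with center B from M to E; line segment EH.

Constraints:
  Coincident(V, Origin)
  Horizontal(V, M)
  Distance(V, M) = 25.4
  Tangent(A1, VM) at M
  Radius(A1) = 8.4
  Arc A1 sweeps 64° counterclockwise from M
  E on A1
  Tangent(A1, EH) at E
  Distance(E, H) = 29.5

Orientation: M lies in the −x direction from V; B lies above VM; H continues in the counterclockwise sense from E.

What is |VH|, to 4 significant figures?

31.62

V is at the origin; VM is horizontal with |VM| = 25.4 and M on the −x side, so M = (-25.40, 0.000). The tangent condition forces BM to be normal to VM, so B = M + (0, 8.4) = (-25.40, 8.400). On A1, M sits at bearing -90° from B; a 64° counterclockwise sweep puts E at bearing -26°, so E = B + 8.4·(cos -26°, sin -26°) = (-17.85, 4.718). Since A1 is tangent to EH there, BE ⟂ EH, so EH runs along (−sin -26°, cos -26°); with |EH| = 29.5, H = (-4.918, 31.23). Then |VH| = |H − V| = 31.62.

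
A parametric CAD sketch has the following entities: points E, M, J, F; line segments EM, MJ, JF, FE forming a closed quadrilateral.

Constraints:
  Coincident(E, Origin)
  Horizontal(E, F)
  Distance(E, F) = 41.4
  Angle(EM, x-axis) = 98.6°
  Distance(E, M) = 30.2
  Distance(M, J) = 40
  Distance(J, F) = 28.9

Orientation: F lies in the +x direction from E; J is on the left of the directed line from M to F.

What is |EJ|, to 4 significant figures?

45.35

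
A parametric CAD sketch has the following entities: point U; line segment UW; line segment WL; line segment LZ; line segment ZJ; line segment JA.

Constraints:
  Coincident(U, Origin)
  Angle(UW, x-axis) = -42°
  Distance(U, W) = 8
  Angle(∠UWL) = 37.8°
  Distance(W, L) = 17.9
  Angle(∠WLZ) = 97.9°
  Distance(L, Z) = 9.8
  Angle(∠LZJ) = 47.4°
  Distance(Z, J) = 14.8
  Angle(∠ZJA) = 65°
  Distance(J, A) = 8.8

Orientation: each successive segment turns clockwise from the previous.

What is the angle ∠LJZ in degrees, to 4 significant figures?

41.45°

∠WLZ = 97.9° gives LZ at 93.70° from the x-axis; with |LZ| = 9.8, Z = (-12.54, 5.737). ∠LZJ = 47.4° gives ZJ at -38.90° from the x-axis; with |ZJ| = 14.8, J = (-1.021, -3.556). Then cos ∠LJZ = JL·JZ / (|JL||JZ|), giving 41.45°.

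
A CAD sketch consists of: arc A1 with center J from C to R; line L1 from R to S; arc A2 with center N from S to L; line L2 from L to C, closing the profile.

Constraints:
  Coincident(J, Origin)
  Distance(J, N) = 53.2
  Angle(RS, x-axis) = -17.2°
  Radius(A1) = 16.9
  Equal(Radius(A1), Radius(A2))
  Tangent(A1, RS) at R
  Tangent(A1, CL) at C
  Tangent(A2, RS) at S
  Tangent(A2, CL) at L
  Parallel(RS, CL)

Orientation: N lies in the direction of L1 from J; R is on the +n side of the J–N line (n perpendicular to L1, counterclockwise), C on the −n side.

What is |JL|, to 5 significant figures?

55.820

The slot axis is L1's direction at -17.2°, so u = (cos -17.2°, sin -17.2°) = (0.95528, -0.29571) and n = (−sin -17.2°, cos -17.2°) = (0.29571, 0.95528). J is at the origin and N lies 53.2 along u from J, so N = 53.2·u = (50.821, -15.732). Tangency of A1 to both parallel lines with radius 16.9 puts R and C at J ± 16.9·n: R = (4.9975, 16.144), C = (-4.9975, -16.144). Equal radii place S and L the same way about N: S = N + 16.9·n = (55.818, 0.41254), L = N − 16.9·n = (45.823, -31.876). Then |JL| = |L − J| = 55.820.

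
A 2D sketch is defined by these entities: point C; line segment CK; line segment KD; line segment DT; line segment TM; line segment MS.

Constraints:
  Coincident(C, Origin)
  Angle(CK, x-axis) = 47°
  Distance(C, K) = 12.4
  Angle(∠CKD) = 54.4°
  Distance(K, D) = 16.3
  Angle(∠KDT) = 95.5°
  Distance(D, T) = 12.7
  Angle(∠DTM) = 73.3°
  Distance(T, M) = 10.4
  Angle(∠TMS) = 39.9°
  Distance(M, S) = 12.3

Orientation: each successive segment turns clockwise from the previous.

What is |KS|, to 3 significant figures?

18.7

C is at the origin; CK runs at 47.0° with length 12.4, so K = (8.46, 9.07). ∠CKD = 54.4° gives KD at -78.6° from the x-axis; with |KD| = 16.3, D = (11.7, -6.91). ∠KDT = 95.5° gives DT at -163° from the x-axis; with |DT| = 12.7, T = (-0.473, -10.6). ∠DTM = 73.3° gives TM at 90.2° from the x-axis; with |TM| = 10.4, M = (-0.509, -0.202). ∠TMS = 39.9° gives MS at -49.9° from the x-axis; with |MS| = 12.3, S = (7.41, -9.61). Then |KS| = |S − K| = 18.7.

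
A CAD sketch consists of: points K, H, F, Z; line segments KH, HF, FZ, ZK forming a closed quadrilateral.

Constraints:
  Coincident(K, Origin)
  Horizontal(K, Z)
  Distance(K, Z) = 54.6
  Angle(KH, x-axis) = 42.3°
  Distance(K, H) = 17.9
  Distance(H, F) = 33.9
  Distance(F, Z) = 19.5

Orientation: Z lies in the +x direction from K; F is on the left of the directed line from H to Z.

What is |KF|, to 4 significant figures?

49.93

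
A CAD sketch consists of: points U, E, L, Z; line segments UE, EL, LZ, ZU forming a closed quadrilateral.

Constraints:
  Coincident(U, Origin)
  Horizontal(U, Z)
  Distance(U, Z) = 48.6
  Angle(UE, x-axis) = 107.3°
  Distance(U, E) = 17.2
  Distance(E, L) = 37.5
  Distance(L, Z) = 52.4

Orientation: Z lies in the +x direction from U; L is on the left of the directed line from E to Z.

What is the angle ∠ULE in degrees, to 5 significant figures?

17.861°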